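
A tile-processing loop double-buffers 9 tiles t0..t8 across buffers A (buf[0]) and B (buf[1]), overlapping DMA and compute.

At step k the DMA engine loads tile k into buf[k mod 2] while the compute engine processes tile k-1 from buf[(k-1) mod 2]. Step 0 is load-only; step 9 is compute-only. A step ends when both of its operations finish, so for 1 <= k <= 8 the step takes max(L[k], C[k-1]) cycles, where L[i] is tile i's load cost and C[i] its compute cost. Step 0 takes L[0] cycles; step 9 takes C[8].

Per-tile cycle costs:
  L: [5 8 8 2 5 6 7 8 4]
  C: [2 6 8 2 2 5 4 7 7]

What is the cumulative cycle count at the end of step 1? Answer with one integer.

end_cycle[1] = 13

step 0: L[0]=5 → dur=5, Σ=5 | A=load:t0 B=idle [load-only]
step 1: L[1]=8 C[0]=2 → dur=8, Σ=13 | A=compute:t0 B=load:t1 [load-bound]
step 2: L[2]=8 C[1]=6 → dur=8, Σ=21 | A=load:t2 B=compute:t1 [load-bound]
step 3: L[3]=2 C[2]=8 → dur=8, Σ=29 | A=compute:t2 B=load:t3 [compute-bound]
step 4: L[4]=5 C[3]=2 → dur=5, Σ=34 | A=load:t4 B=compute:t3 [load-bound]
step 5: L[5]=6 C[4]=2 → dur=6, Σ=40 | A=compute:t4 B=load:t5 [load-bound]
step 6: L[6]=7 C[5]=5 → dur=7, Σ=47 | A=load:t6 B=compute:t5 [load-bound]
step 7: L[7]=8 C[6]=4 → dur=8, Σ=55 | A=compute:t6 B=load:t7 [load-bound]
step 8: L[8]=4 C[7]=7 → dur=7, Σ=62 | A=load:t8 B=compute:t7 [compute-bound]
step 9: C[8]=7 → dur=7, Σ=69 | A=compute:t8 B=idle [compute-only]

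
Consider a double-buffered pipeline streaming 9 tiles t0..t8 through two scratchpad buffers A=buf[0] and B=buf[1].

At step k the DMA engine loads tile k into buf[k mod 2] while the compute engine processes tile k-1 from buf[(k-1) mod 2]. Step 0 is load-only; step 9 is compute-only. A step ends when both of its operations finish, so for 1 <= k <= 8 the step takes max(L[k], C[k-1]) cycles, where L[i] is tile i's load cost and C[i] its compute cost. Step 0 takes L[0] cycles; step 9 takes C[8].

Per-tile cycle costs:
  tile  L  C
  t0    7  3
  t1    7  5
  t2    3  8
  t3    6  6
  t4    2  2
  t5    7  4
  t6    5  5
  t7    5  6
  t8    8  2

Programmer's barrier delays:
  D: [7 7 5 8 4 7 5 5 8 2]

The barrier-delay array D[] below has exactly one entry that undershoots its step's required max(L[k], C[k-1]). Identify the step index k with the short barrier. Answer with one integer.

step 0: need L[0]=7 = 7; D[0]=7 ok
step 1: need max(L[1]=7,C[0]=3) = 7; D[1]=7 ok
step 2: need max(L[2]=3,C[1]=5) = 5; D[2]=5 ok
step 3: need max(L[3]=6,C[2]=8) = 8; D[3]=8 ok
step 4: need max(L[4]=2,C[3]=6) = 6; D[4]=4 SHORT
step 5: need max(L[5]=7,C[4]=2) = 7; D[5]=7 ok
step 6: need max(L[6]=5,C[5]=4) = 5; D[6]=5 ok
step 7: need max(L[7]=5,C[6]=5) = 5; D[7]=5 ok
step 8: need max(L[8]=8,C[7]=6) = 8; D[8]=8 ok
step 9: need C[8]=2 = 2; D[9]=2 ok

hazard at step 4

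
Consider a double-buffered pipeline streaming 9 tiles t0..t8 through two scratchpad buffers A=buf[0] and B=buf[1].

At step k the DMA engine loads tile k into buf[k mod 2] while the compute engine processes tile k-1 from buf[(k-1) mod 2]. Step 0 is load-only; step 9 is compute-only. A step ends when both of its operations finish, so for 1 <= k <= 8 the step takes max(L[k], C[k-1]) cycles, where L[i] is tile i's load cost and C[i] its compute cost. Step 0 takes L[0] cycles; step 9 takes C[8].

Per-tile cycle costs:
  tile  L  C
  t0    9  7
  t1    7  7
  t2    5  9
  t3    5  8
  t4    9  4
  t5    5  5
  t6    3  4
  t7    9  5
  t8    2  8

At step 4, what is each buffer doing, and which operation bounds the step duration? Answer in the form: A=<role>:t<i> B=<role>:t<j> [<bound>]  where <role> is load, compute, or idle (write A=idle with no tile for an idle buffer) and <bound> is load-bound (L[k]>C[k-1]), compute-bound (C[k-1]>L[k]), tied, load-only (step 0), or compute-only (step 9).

step 4: A=load:t4 B=compute:t3 [load-bound]

[0] DMA t0→A (9c) ∥ CU idle ⇒ 9c, clock 9
[1] DMA t1→B (7c) ∥ CU A:t0 (7c) ⇒ 7c, clock 16
[2] DMA t2→A (5c) ∥ CU B:t1 (7c) ⇒ 7c, clock 23
[3] DMA t3→B (5c) ∥ CU A:t2 (9c) ⇒ 9c, clock 32
[4] DMA t4→A (9c) ∥ CU B:t3 (8c) ⇒ 9c, clock 41
[5] DMA t5→B (5c) ∥ CU A:t4 (4c) ⇒ 5c, clock 46
[6] DMA t6→A (3c) ∥ CU B:t5 (5c) ⇒ 5c, clock 51
[7] DMA t7→B (9c) ∥ CU A:t6 (4c) ⇒ 9c, clock 60
[8] DMA t8→A (2c) ∥ CU B:t7 (5c) ⇒ 5c, clock 65
[9] DMA idle ∥ CU A:t8 (8c) ⇒ 8c, clock 73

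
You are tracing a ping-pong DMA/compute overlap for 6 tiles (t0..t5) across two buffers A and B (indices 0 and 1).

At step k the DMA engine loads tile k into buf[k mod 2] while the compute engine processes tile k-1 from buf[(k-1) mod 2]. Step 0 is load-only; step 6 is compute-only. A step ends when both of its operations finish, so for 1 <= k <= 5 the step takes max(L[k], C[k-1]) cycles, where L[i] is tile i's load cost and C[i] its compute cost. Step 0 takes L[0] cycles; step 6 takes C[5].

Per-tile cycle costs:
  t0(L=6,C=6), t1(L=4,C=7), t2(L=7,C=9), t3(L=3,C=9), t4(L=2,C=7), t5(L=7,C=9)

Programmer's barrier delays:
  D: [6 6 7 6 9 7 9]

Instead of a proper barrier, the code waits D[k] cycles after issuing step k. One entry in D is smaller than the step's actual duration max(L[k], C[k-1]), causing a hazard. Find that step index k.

[0] required=L[0]=6=6 vs D=6 ok
[1] required=max(L[1]=4,C[0]=6)=6 vs D=6 ok
[2] required=max(L[2]=7,C[1]=7)=7 vs D=7 ok
[3] required=max(L[3]=3,C[2]=9)=9 vs D=6 SHORT
[4] required=max(L[4]=2,C[3]=9)=9 vs D=9 ok
[5] required=max(L[5]=7,C[4]=7)=7 vs D=7 ok
[6] required=C[5]=9=9 vs D=9 ok

hazard at step 3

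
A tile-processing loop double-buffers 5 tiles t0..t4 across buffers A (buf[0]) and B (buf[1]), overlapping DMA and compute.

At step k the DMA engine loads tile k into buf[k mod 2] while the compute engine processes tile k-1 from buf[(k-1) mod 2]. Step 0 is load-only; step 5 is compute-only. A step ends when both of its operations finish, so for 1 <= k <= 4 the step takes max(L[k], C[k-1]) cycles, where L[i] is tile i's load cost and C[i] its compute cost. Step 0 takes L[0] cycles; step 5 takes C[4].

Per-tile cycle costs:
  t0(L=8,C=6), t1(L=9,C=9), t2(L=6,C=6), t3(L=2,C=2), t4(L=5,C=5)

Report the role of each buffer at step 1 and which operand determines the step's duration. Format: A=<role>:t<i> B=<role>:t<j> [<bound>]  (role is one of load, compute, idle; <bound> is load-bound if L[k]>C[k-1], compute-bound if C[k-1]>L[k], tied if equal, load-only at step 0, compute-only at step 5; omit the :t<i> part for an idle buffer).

step 0: L[0]=8 → dur=8, Σ=8 | A=load:t0 B=idle [load-only]
step 1: L[1]=9 C[0]=6 → dur=9, Σ=17 | A=compute:t0 B=load:t1 [load-bound]
step 2: L[2]=6 C[1]=9 → dur=9, Σ=26 | A=load:t2 B=compute:t1 [compute-bound]
step 3: L[3]=2 C[2]=6 → dur=6, Σ=32 | A=compute:t2 B=load:t3 [compute-bound]
step 4: L[4]=5 C[3]=2 → dur=5, Σ=37 | A=load:t4 B=compute:t3 [load-bound]
step 5: C[4]=5 → dur=5, Σ=42 | A=compute:t4 B=idle [compute-only]

step 1: A=compute:t0 B=load:t1 [load-bound]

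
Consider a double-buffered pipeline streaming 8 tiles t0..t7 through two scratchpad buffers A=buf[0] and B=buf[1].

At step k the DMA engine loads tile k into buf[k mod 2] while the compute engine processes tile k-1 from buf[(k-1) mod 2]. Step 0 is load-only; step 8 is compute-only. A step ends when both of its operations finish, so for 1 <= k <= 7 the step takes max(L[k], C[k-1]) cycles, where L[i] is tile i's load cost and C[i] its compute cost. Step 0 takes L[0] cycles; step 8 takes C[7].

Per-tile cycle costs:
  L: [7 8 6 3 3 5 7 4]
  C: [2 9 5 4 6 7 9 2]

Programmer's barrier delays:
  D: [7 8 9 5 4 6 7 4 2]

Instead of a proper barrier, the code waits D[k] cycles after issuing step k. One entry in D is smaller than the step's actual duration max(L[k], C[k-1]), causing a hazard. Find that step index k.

k=0 barrier L[0]=7→7c, D[0]=7 ok
k=1 barrier max(L[1]=8,C[0]=2)→8c, D[1]=8 ok
k=2 barrier max(L[2]=6,C[1]=9)→9c, D[2]=9 ok
k=3 barrier max(L[3]=3,C[2]=5)→5c, D[3]=5 ok
k=4 barrier max(L[4]=3,C[3]=4)→4c, D[4]=4 ok
k=5 barrier max(L[5]=5,C[4]=6)→6c, D[5]=6 ok
k=6 barrier max(L[6]=7,C[5]=7)→7c, D[6]=7 ok
k=7 barrier max(L[7]=4,C[6]=9)→9c, D[7]=4 SHORT
k=8 barrier C[7]=2→2c, D[8]=2 ok

hazard at step 7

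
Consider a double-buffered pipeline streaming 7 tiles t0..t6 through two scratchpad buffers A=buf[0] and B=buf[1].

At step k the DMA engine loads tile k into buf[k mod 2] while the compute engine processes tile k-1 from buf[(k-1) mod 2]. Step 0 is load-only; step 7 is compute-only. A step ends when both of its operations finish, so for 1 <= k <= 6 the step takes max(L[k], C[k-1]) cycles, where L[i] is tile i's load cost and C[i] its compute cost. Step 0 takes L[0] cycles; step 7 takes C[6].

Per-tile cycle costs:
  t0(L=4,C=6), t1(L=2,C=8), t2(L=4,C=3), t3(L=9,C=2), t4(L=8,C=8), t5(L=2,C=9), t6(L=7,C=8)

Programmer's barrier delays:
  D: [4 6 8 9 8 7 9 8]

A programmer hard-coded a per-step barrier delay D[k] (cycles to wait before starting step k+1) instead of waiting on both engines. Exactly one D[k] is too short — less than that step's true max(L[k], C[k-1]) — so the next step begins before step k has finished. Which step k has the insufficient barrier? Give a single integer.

hazard at step 5

k=0 barrier L[0]=4→4c, D[0]=4 ok
k=1 barrier max(L[1]=2,C[0]=6)→6c, D[1]=6 ok
k=2 barrier max(L[2]=4,C[1]=8)→8c, D[2]=8 ok
k=3 barrier max(L[3]=9,C[2]=3)→9c, D[3]=9 ok
k=4 barrier max(L[4]=8,C[3]=2)→8c, D[4]=8 ok
k=5 barrier max(L[5]=2,C[4]=8)→8c, D[5]=7 SHORT
k=6 barrier max(L[6]=7,C[5]=9)→9c, D[6]=9 ok
k=7 barrier C[6]=8→8c, D[7]=8 ok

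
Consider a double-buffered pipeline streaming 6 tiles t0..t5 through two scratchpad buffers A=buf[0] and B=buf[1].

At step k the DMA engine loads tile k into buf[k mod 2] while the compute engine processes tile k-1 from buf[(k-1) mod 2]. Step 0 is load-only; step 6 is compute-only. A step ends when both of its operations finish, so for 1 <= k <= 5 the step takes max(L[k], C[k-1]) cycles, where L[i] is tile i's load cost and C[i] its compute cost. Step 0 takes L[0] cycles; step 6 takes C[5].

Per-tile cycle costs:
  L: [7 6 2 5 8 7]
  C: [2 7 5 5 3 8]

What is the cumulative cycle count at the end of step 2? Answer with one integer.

step 0: L[0]=7 → dur=7, Σ=7 | A=load:t0 B=idle [load-only]
step 1: L[1]=6 C[0]=2 → dur=6, Σ=13 | A=compute:t0 B=load:t1 [load-bound]
step 2: L[2]=2 C[1]=7 → dur=7, Σ=20 | A=load:t2 B=compute:t1 [compute-bound]
step 3: L[3]=5 C[2]=5 → dur=5, Σ=25 | A=compute:t2 B=load:t3 [tied]
step 4: L[4]=8 C[3]=5 → dur=8, Σ=33 | A=load:t4 B=compute:t3 [load-bound]
step 5: L[5]=7 C[4]=3 → dur=7, Σ=40 | A=compute:t4 B=load:t5 [load-bound]
step 6: C[5]=8 → dur=8, Σ=48 | A=idle B=compute:t5 [compute-only]

end_cycle[2] = 20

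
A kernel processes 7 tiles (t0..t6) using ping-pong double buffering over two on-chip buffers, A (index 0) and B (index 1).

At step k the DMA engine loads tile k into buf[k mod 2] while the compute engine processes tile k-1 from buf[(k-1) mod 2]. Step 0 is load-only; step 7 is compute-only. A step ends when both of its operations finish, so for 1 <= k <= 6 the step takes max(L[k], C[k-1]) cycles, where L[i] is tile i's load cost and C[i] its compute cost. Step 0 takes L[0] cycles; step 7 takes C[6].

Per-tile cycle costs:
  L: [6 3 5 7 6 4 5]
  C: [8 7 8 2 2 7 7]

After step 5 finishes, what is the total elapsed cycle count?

end_cycle[5] = 39

  0. 6=6c; end=6; A:t0 B:-
  1. max(3,8)=8c; end=14; A:t0 B:t1
  2. max(5,7)=7c; end=21; A:t2 B:t1
  3. max(7,8)=8c; end=29; A:t2 B:t3
  4. max(6,2)=6c; end=35; A:t4 B:t3
  5. max(4,2)=4c; end=39; A:t4 B:t5
  6. max(5,7)=7c; end=46; A:t6 B:t5
  7. 7=7c; end=53; A:t6 B:t5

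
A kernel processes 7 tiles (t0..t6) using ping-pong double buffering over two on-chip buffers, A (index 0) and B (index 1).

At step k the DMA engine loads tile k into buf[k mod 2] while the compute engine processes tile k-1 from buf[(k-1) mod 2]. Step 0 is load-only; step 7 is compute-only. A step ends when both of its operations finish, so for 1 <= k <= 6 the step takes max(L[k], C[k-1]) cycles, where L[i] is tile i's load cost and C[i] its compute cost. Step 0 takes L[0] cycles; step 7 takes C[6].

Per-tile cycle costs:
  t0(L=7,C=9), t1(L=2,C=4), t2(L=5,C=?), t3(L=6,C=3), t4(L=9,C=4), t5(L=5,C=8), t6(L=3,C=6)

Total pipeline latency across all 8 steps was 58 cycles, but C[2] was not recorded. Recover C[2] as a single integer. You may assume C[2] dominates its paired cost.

step 0 | dur = L[0]=7 = 7
step 1 | dur = max(L[1]=2, C[0]=9) = 9
step 2 | dur = max(L[2]=5, C[1]=4) = 5
step 3 | dur = max(L[3]=6, C[2]=?) = C[2]  (unknown; binding)
step 4 | dur = max(L[4]=9, C[3]=3) = 9
step 5 | dur = max(L[5]=5, C[4]=4) = 5
step 6 | dur = max(L[6]=3, C[5]=8) = 8
step 7 | dur = C[6]=6 = 6
sum of known step durations = 49
dur[3] = total - known = 58 - 49 = 9
C[2] is the binding max in step 3, so C[2] = dur[3] = 9

C[2] = 9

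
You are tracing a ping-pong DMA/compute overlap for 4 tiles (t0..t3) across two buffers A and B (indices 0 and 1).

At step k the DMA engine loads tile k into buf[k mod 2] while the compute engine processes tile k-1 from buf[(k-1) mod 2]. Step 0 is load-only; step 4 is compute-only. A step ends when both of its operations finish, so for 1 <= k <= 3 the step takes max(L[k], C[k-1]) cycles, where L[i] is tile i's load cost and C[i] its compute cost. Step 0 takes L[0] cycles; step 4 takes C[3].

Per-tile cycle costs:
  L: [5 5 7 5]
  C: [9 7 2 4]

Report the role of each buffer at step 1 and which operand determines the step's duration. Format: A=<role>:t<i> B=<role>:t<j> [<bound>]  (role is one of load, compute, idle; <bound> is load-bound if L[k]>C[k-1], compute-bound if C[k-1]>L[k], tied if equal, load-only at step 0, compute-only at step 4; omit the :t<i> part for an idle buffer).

  0. 5=5c; end=5; A:t0 B:-
  1. max(5,9)=9c; end=14; A:t0 B:t1
  2. max(7,7)=7c; end=21; A:t2 B:t1
  3. max(5,2)=5c; end=26; A:t2 B:t3
  4. 4=4c; end=30; A:t2 B:t3

step 1: A=compute:t0 B=load:t1 [compute-bound]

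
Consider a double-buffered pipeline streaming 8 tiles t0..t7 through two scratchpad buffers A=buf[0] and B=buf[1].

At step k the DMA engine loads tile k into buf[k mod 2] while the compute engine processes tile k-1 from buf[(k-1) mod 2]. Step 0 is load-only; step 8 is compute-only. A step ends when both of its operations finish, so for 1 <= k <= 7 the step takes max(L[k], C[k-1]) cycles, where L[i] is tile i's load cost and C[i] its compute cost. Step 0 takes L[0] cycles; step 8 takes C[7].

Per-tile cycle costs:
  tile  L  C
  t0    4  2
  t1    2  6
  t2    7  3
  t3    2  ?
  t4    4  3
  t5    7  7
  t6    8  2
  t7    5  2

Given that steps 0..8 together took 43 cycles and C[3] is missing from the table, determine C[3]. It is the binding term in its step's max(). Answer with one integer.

step 0 → dur = L[0]=4 = 4
step 1 → dur = max(L[1]=2, C[0]=2) = 2
step 2 → dur = max(L[2]=7, C[1]=6) = 7
step 3 → dur = max(L[3]=2, C[2]=3) = 3
step 4 → dur = max(L[4]=4, C[3]=?) = C[3]  (unknown; binding)
step 5 → dur = max(L[5]=7, C[4]=3) = 7
step 6 → dur = max(L[6]=8, C[5]=7) = 8
step 7 → dur = max(L[7]=5, C[6]=2) = 5
step 8 → dur = C[7]=2 = 2
sum of known step durations = 38
dur[4] = total - known = 43 - 38 = 5
C[3] is the binding max in step 4, so C[3] = dur[4] = 5

C[3] = 5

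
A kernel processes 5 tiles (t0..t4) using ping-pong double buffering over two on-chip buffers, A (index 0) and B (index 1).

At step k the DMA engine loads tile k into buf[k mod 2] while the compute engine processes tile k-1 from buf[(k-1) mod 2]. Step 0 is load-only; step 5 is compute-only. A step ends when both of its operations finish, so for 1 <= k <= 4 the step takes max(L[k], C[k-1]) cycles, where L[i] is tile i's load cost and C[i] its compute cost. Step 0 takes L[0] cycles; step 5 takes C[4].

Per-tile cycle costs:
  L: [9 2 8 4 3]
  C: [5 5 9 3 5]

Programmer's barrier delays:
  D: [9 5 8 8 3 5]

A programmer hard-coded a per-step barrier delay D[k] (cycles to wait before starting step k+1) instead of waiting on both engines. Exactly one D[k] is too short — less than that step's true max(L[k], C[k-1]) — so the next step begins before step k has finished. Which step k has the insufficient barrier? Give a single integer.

k=0 barrier L[0]=9→9c, D[0]=9 ok
k=1 barrier max(L[1]=2,C[0]=5)→5c, D[1]=5 ok
k=2 barrier max(L[2]=8,C[1]=5)→8c, D[2]=8 ok
k=3 barrier max(L[3]=4,C[2]=9)→9c, D[3]=8 SHORT
k=4 barrier max(L[4]=3,C[3]=3)→3c, D[4]=3 ok
k=5 barrier C[4]=5→5c, D[5]=5 ok

hazard at step 3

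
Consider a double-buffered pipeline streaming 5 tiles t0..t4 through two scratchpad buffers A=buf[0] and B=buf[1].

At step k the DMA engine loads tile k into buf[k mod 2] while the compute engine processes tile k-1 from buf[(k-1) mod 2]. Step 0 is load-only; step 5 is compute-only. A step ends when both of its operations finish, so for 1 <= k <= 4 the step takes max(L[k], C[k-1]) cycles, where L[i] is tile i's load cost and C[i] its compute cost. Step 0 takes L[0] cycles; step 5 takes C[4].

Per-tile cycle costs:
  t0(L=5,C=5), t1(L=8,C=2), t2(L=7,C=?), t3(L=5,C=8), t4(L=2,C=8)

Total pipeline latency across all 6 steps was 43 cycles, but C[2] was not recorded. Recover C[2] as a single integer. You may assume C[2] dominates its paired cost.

step 0 = dur = L[0]=5 = 5
step 1 = dur = max(L[1]=8, C[0]=5) = 8
step 2 = dur = max(L[2]=7, C[1]=2) = 7
step 3 = dur = max(L[3]=5, C[2]=?) = C[2]  (unknown; binding)
step 4 = dur = max(L[4]=2, C[3]=8) = 8
step 5 = dur = C[4]=8 = 8
sum of known step durations = 36
dur[3] = total - known = 43 - 36 = 7
C[2] is the binding max in step 3, so C[2] = dur[3] = 7

C[2] = 7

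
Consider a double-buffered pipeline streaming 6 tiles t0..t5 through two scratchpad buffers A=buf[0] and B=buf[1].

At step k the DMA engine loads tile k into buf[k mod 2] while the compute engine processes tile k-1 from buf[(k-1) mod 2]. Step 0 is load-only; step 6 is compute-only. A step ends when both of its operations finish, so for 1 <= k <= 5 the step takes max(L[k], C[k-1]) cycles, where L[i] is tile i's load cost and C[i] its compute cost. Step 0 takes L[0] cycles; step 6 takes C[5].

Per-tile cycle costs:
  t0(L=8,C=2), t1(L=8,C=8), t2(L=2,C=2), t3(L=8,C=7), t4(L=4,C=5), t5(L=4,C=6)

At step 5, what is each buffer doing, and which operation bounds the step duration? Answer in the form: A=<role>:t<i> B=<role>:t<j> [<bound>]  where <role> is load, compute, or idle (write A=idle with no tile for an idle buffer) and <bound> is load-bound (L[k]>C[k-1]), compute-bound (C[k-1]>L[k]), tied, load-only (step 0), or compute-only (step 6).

step 0: L[0]=8 → dur=8, Σ=8 | A=load:t0 B=idle [load-only]
step 1: L[1]=8 C[0]=2 → dur=8, Σ=16 | A=compute:t0 B=load:t1 [load-bound]
step 2: L[2]=2 C[1]=8 → dur=8, Σ=24 | A=load:t2 B=compute:t1 [compute-bound]
step 3: L[3]=8 C[2]=2 → dur=8, Σ=32 | A=compute:t2 B=load:t3 [load-bound]
step 4: L[4]=4 C[3]=7 → dur=7, Σ=39 | A=load:t4 B=compute:t3 [compute-bound]
step 5: L[5]=4 C[4]=5 → dur=5, Σ=44 | A=compute:t4 B=load:t5 [compute-bound]
step 6: C[5]=6 → dur=6, Σ=50 | A=idle B=compute:t5 [compute-only]

step 5: A=compute:t4 B=load:t5 [compute-bound]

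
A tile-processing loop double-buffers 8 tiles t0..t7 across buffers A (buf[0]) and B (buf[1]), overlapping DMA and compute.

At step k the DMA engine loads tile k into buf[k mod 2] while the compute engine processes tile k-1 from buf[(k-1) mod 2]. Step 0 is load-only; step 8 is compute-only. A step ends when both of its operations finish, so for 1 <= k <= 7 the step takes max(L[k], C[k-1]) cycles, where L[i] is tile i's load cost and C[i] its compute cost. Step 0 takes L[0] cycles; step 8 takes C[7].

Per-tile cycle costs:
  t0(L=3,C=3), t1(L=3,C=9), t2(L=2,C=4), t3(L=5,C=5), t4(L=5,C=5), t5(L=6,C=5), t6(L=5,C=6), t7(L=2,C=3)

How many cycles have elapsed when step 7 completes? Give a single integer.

end_cycle[7] = 42

k=0 load=t0/3c comp=- wait=3 total=3
k=1 load=t1/3c comp=t0/3c wait=3 total=6
k=2 load=t2/2c comp=t1/9c wait=9 total=15
k=3 load=t3/5c comp=t2/4c wait=5 total=20
k=4 load=t4/5c comp=t3/5c wait=5 total=25
k=5 load=t5/6c comp=t4/5c wait=6 total=31
k=6 load=t6/5c comp=t5/5c wait=5 total=36
k=7 load=t7/2c comp=t6/6c wait=6 total=42
k=8 load=- comp=t7/3c wait=3 total=45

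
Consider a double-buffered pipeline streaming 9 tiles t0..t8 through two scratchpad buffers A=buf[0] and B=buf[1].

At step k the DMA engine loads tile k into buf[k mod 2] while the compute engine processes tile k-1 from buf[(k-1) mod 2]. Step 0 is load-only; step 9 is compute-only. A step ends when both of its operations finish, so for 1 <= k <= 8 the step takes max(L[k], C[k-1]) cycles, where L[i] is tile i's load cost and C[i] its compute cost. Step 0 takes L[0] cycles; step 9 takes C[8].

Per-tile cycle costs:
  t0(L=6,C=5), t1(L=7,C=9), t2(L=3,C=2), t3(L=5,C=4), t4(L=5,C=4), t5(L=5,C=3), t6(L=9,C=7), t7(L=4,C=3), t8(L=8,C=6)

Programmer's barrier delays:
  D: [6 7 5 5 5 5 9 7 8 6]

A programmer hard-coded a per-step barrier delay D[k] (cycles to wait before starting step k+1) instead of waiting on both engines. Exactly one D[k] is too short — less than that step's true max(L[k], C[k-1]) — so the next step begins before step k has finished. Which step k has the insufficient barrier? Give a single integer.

hazard at step 2

[0] required=L[0]=6=6 vs D=6 ok
[1] required=max(L[1]=7,C[0]=5)=7 vs D=7 ok
[2] required=max(L[2]=3,C[1]=9)=9 vs D=5 SHORT
[3] required=max(L[3]=5,C[2]=2)=5 vs D=5 ok
[4] required=max(L[4]=5,C[3]=4)=5 vs D=5 ok
[5] required=max(L[5]=5,C[4]=4)=5 vs D=5 ok
[6] required=max(L[6]=9,C[5]=3)=9 vs D=9 ok
[7] required=max(L[7]=4,C[6]=7)=7 vs D=7 ok
[8] required=max(L[8]=8,C[7]=3)=8 vs D=8 ok
[9] required=C[8]=6=6 vs D=6 ok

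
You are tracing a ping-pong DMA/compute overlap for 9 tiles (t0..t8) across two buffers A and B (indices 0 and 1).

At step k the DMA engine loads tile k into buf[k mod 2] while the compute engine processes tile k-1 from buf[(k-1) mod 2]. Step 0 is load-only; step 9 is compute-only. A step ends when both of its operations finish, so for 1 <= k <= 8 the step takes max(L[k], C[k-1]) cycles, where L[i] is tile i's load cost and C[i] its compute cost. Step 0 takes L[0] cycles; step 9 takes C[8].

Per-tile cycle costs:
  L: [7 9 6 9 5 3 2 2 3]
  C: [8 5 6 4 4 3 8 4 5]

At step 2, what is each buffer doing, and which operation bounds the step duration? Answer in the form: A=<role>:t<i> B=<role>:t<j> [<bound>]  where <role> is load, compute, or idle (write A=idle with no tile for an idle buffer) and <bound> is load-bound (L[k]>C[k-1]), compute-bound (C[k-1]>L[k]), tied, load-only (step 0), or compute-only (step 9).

step 0: L[0]=7 → dur=7, Σ=7 | A=load:t0 B=idle [load-only]
step 1: L[1]=9 C[0]=8 → dur=9, Σ=16 | A=compute:t0 B=load:t1 [load-bound]
step 2: L[2]=6 C[1]=5 → dur=6, Σ=22 | A=load:t2 B=compute:t1 [load-bound]
step 3: L[3]=9 C[2]=6 → dur=9, Σ=31 | A=compute:t2 B=load:t3 [load-bound]
step 4: L[4]=5 C[3]=4 → dur=5, Σ=36 | A=load:t4 B=compute:t3 [load-bound]
step 5: L[5]=3 C[4]=4 → dur=4, Σ=40 | A=compute:t4 B=load:t5 [compute-bound]
step 6: L[6]=2 C[5]=3 → dur=3, Σ=43 | A=load:t6 B=compute:t5 [compute-bound]
step 7: L[7]=2 C[6]=8 → dur=8, Σ=51 | A=compute:t6 B=load:t7 [compute-bound]
step 8: L[8]=3 C[7]=4 → dur=4, Σ=55 | A=load:t8 B=compute:t7 [compute-bound]
step 9: C[8]=5 → dur=5, Σ=60 | A=compute:t8 B=idle [compute-only]

step 2: A=load:t2 B=compute:t1 [load-bound]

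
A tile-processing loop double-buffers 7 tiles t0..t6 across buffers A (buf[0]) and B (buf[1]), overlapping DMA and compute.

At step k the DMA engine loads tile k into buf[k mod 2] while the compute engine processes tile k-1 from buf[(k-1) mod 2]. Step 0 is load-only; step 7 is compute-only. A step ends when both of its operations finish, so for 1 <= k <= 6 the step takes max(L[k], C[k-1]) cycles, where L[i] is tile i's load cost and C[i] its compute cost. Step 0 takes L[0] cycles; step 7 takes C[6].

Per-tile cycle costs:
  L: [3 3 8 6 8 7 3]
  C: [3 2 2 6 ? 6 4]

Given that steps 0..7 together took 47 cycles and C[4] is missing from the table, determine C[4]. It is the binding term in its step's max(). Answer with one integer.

step 0 | dur = L[0]=3 = 3
step 1 | dur = max(L[1]=3, C[0]=3) = 3
step 2 | dur = max(L[2]=8, C[1]=2) = 8
step 3 | dur = max(L[3]=6, C[2]=2) = 6
step 4 | dur = max(L[4]=8, C[3]=6) = 8
step 5 | dur = max(L[5]=7, C[4]=?) = C[4]  (unknown; binding)
step 6 | dur = max(L[6]=3, C[5]=6) = 6
step 7 | dur = C[6]=4 = 4
sum of known step durations = 38
dur[5] = total - known = 47 - 38 = 9
C[4] is the binding max in step 5, so C[4] = dur[5] = 9

C[4] = 9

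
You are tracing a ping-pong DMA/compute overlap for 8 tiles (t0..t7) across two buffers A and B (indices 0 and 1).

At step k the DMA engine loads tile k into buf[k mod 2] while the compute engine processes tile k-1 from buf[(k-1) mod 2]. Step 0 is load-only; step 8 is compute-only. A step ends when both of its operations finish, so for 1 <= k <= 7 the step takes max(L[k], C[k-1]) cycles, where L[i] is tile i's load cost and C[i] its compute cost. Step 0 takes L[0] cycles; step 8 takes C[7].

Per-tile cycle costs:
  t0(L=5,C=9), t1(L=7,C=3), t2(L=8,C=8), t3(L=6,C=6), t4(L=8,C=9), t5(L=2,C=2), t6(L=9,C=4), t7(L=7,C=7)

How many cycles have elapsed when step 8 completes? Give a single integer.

step 0: L[0]=5 → dur=5, Σ=5 | A=load:t0 B=idle [load-only]
step 1: L[1]=7 C[0]=9 → dur=9, Σ=14 | A=compute:t0 B=load:t1 [compute-bound]
step 2: L[2]=8 C[1]=3 → dur=8, Σ=22 | A=load:t2 B=compute:t1 [load-bound]
step 3: L[3]=6 C[2]=8 → dur=8, Σ=30 | A=compute:t2 B=load:t3 [compute-bound]
step 4: L[4]=8 C[3]=6 → dur=8, Σ=38 | A=load:t4 B=compute:t3 [load-bound]
step 5: L[5]=2 C[4]=9 → dur=9, Σ=47 | A=compute:t4 B=load:t5 [compute-bound]
step 6: L[6]=9 C[5]=2 → dur=9, Σ=56 | A=load:t6 B=compute:t5 [load-bound]
step 7: L[7]=7 C[6]=4 → dur=7, Σ=63 | A=compute:t6 B=load:t7 [load-bound]
step 8: C[7]=7 → dur=7, Σ=70 | A=idle B=compute:t7 [compute-only]

end_cycle[8] = 70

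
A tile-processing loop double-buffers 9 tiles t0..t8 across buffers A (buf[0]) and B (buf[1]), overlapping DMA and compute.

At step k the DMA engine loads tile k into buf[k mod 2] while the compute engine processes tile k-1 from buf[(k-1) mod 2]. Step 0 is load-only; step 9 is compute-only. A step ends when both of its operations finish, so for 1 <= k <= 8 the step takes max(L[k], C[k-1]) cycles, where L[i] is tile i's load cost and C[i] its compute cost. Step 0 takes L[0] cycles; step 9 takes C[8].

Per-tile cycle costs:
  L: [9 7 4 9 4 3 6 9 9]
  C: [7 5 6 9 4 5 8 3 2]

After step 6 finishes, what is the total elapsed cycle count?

end_cycle[6] = 49

k=0 load=t0/9c comp=- wait=9 total=9
k=1 load=t1/7c comp=t0/7c wait=7 total=16
k=2 load=t2/4c comp=t1/5c wait=5 total=21
k=3 load=t3/9c comp=t2/6c wait=9 total=30
k=4 load=t4/4c comp=t3/9c wait=9 total=39
k=5 load=t5/3c comp=t4/4c wait=4 total=43
k=6 load=t6/6c comp=t5/5c wait=6 total=49
k=7 load=t7/9c comp=t6/8c wait=9 total=58
k=8 load=t8/9c comp=t7/3c wait=9 total=67
k=9 load=- comp=t8/2c wait=2 total=69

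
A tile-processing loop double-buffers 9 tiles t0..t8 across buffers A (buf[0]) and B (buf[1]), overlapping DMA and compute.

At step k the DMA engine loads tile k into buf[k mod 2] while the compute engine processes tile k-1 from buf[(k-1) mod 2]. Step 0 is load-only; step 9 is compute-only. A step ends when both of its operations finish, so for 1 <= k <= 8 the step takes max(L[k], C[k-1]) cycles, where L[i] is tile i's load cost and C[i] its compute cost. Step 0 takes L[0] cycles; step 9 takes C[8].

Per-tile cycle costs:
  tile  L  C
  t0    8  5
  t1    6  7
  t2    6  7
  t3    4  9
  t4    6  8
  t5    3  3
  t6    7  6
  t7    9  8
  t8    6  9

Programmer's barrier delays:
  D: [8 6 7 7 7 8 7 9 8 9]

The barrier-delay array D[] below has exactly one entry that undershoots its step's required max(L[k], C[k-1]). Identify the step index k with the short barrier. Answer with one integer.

step 0: need L[0]=8 = 8; D[0]=8 ok
step 1: need max(L[1]=6,C[0]=5) = 6; D[1]=6 ok
step 2: need max(L[2]=6,C[1]=7) = 7; D[2]=7 ok
step 3: need max(L[3]=4,C[2]=7) = 7; D[3]=7 ok
step 4: need max(L[4]=6,C[3]=9) = 9; D[4]=7 SHORT
step 5: need max(L[5]=3,C[4]=8) = 8; D[5]=8 ok
step 6: need max(L[6]=7,C[5]=3) = 7; D[6]=7 ok
step 7: need max(L[7]=9,C[6]=6) = 9; D[7]=9 ok
step 8: need max(L[8]=6,C[7]=8) = 8; D[8]=8 ok
step 9: need C[8]=9 = 9; D[9]=9 ok

hazard at step 4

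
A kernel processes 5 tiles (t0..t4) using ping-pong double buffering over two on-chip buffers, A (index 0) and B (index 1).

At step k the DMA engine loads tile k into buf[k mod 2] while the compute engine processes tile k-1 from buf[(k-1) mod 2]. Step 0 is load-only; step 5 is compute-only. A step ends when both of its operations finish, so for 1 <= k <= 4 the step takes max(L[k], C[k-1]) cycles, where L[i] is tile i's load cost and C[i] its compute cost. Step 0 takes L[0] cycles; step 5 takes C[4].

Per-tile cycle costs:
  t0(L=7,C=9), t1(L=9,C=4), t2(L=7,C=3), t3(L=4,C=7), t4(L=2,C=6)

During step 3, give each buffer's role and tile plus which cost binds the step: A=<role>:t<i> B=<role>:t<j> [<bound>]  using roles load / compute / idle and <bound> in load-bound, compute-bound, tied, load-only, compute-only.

step 3: A=compute:t2 B=load:t3 [load-bound]

step 0: L[0]=7 → dur=7, Σ=7 | A=load:t0 B=idle [load-only]
step 1: L[1]=9 C[0]=9 → dur=9, Σ=16 | A=compute:t0 B=load:t1 [tied]
step 2: L[2]=7 C[1]=4 → dur=7, Σ=23 | A=load:t2 B=compute:t1 [load-bound]
step 3: L[3]=4 C[2]=3 → dur=4, Σ=27 | A=compute:t2 B=load:t3 [load-bound]
step 4: L[4]=2 C[3]=7 → dur=7, Σ=34 | A=load:t4 B=compute:t3 [compute-bound]
step 5: C[4]=6 → dur=6, Σ=40 | A=compute:t4 B=idle [compute-only]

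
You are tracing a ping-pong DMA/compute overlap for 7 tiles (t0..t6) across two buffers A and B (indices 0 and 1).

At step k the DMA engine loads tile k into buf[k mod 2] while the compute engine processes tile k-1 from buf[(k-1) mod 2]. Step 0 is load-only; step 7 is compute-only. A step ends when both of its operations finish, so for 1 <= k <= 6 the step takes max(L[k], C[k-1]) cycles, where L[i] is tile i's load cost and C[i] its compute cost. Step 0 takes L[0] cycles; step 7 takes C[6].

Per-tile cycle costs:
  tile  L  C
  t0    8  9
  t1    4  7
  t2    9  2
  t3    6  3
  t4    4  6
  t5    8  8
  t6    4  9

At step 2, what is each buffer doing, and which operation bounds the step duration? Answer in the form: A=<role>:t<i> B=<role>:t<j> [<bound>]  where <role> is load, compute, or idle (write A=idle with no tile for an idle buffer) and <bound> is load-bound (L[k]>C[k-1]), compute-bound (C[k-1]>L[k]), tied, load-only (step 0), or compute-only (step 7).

step 0: L[0]=8 → dur=8, Σ=8 | A=load:t0 B=idle [load-only]
step 1: L[1]=4 C[0]=9 → dur=9, Σ=17 | A=compute:t0 B=load:t1 [compute-bound]
step 2: L[2]=9 C[1]=7 → dur=9, Σ=26 | A=load:t2 B=compute:t1 [load-bound]
step 3: L[3]=6 C[2]=2 → dur=6, Σ=32 | A=compute:t2 B=load:t3 [load-bound]
step 4: L[4]=4 C[3]=3 → dur=4, Σ=36 | A=load:t4 B=compute:t3 [load-bound]
step 5: L[5]=8 C[4]=6 → dur=8, Σ=44 | A=compute:t4 B=load:t5 [load-bound]
step 6: L[6]=4 C[5]=8 → dur=8, Σ=52 | A=load:t6 B=compute:t5 [compute-bound]
step 7: C[6]=9 → dur=9, Σ=61 | A=compute:t6 B=idle [compute-only]

step 2: A=load:t2 B=compute:t1 [load-bound]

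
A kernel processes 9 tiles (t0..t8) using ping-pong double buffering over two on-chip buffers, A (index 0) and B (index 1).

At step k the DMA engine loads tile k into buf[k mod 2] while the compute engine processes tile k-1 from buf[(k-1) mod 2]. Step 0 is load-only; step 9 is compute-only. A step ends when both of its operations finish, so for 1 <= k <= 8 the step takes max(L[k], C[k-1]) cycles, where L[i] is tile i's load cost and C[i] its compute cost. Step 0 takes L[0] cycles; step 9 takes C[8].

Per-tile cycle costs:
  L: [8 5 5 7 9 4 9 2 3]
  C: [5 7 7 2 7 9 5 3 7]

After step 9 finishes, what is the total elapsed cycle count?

step 0: L[0]=8 → dur=8, Σ=8 | A=load:t0 B=idle [load-only]
step 1: L[1]=5 C[0]=5 → dur=5, Σ=13 | A=compute:t0 B=load:t1 [tied]
step 2: L[2]=5 C[1]=7 → dur=7, Σ=20 | A=load:t2 B=compute:t1 [compute-bound]
step 3: L[3]=7 C[2]=7 → dur=7, Σ=27 | A=compute:t2 B=load:t3 [tied]
step 4: L[4]=9 C[3]=2 → dur=9, Σ=36 | A=load:t4 B=compute:t3 [load-bound]
step 5: L[5]=4 C[4]=7 → dur=7, Σ=43 | A=compute:t4 B=load:t5 [compute-bound]
step 6: L[6]=9 C[5]=9 → dur=9, Σ=52 | A=load:t6 B=compute:t5 [tied]
step 7: L[7]=2 C[6]=5 → dur=5, Σ=57 | A=compute:t6 B=load:t7 [compute-bound]
step 8: L[8]=3 C[7]=3 → dur=3, Σ=60 | A=load:t8 B=compute:t7 [tied]
step 9: C[8]=7 → dur=7, Σ=67 | A=compute:t8 B=idle [compute-only]

end_cycle[9] = 67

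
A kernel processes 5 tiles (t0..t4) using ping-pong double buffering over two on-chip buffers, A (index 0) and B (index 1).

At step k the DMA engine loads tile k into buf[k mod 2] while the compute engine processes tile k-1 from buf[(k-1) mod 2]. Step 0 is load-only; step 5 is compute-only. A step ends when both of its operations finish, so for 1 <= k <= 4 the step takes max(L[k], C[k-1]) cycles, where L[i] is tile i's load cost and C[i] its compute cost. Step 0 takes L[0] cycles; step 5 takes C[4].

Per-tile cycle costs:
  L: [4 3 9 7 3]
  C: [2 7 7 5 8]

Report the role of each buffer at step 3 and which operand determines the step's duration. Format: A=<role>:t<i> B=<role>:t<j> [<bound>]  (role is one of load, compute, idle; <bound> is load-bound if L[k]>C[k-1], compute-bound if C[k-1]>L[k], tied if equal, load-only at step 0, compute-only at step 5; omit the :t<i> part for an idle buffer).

step 3: A=compute:t2 B=load:t3 [tied]

[0] DMA t0→A (4c) ∥ CU idle ⇒ 4c, clock 4
[1] DMA t1→B (3c) ∥ CU A:t0 (2c) ⇒ 3c, clock 7
[2] DMA t2→A (9c) ∥ CU B:t1 (7c) ⇒ 9c, clock 16
[3] DMA t3→B (7c) ∥ CU A:t2 (7c) ⇒ 7c, clock 23
[4] DMA t4→A (3c) ∥ CU B:t3 (5c) ⇒ 5c, clock 28
[5] DMA idle ∥ CU A:t4 (8c) ⇒ 8c, clock 36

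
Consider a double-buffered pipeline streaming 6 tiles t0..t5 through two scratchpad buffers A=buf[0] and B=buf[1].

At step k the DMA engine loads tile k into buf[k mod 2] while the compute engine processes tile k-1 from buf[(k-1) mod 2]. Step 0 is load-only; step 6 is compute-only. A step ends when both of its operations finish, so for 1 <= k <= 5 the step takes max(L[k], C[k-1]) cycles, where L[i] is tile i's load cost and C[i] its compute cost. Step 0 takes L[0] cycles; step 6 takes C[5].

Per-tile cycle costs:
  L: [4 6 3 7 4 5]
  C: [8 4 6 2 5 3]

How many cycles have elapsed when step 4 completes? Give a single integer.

end_cycle[4] = 27

step 0: L[0]=4 → dur=4, Σ=4 | A=load:t0 B=idle [load-only]
step 1: L[1]=6 C[0]=8 → dur=8, Σ=12 | A=compute:t0 B=load:t1 [compute-bound]
step 2: L[2]=3 C[1]=4 → dur=4, Σ=16 | A=load:t2 B=compute:t1 [compute-bound]
step 3: L[3]=7 C[2]=6 → dur=7, Σ=23 | A=compute:t2 B=load:t3 [load-bound]
step 4: L[4]=4 C[3]=2 → dur=4, Σ=27 | A=load:t4 B=compute:t3 [load-bound]
step 5: L[5]=5 C[4]=5 → dur=5, Σ=32 | A=compute:t4 B=load:t5 [tied]
step 6: C[5]=3 → dur=3, Σ=35 | A=idle B=compute:t5 [compute-only]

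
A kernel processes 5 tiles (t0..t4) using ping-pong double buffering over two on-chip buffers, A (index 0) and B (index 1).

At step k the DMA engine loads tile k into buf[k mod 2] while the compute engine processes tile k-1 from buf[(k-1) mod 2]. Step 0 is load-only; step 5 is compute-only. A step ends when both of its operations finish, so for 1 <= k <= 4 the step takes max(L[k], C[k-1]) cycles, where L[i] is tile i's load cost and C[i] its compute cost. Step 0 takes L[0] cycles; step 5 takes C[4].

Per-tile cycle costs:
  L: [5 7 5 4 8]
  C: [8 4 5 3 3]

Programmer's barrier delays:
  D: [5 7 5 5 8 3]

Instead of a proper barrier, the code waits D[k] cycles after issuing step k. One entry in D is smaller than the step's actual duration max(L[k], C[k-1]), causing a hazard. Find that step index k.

hazard at step 1

[0] required=L[0]=5=5 vs D=5 ok
[1] required=max(L[1]=7,C[0]=8)=8 vs D=7 SHORT
[2] required=max(L[2]=5,C[1]=4)=5 vs D=5 ok
[3] required=max(L[3]=4,C[2]=5)=5 vs D=5 ok
[4] required=max(L[4]=8,C[3]=3)=8 vs D=8 ok
[5] required=C[4]=3=3 vs D=3 ok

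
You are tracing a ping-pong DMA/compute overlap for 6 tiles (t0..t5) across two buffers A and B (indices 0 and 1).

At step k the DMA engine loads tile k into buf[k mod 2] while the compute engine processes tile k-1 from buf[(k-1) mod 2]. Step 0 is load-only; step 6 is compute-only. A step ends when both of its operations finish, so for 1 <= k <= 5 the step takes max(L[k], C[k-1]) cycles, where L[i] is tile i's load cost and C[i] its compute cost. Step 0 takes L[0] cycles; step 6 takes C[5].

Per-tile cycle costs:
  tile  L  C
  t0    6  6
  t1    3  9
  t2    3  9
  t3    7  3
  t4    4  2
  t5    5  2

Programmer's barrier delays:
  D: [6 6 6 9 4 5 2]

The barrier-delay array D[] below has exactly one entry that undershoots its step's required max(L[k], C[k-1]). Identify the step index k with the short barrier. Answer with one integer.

step 0: need L[0]=6 = 6; D[0]=6 ok
step 1: need max(L[1]=3,C[0]=6) = 6; D[1]=6 ok
step 2: need max(L[2]=3,C[1]=9) = 9; D[2]=6 SHORT
step 3: need max(L[3]=7,C[2]=9) = 9; D[3]=9 ok
step 4: need max(L[4]=4,C[3]=3) = 4; D[4]=4 ok
step 5: need max(L[5]=5,C[4]=2) = 5; D[5]=5 ok
step 6: need C[5]=2 = 2; D[6]=2 ok

hazard at step 2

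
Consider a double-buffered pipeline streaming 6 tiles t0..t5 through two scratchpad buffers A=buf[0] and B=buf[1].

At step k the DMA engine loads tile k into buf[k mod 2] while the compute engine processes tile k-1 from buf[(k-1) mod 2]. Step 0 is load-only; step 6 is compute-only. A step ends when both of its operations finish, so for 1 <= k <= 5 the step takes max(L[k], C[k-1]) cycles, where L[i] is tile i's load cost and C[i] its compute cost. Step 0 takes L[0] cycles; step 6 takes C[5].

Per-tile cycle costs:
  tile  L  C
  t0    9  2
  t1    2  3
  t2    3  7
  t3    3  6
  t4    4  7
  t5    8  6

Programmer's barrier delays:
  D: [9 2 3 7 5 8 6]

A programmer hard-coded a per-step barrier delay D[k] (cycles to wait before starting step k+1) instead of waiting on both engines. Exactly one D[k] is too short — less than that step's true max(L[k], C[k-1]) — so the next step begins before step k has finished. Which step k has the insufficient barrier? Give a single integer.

hazard at step 4

step 0: need L[0]=9 = 9; D[0]=9 ok
step 1: need max(L[1]=2,C[0]=2) = 2; D[1]=2 ok
step 2: need max(L[2]=3,C[1]=3) = 3; D[2]=3 ok
step 3: need max(L[3]=3,C[2]=7) = 7; D[3]=7 ok
step 4: need max(L[4]=4,C[3]=6) = 6; D[4]=5 SHORT
step 5: need max(L[5]=8,C[4]=7) = 8; D[5]=8 ok
step 6: need C[5]=6 = 6; D[6]=6 ok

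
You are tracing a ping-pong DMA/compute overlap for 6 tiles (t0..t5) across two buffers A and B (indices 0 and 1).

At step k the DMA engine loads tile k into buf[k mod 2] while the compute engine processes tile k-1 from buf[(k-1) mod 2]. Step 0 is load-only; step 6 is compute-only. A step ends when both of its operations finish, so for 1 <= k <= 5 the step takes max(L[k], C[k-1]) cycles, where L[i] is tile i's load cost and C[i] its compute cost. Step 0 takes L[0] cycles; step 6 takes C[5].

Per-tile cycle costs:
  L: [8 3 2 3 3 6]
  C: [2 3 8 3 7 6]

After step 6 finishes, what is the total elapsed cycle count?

end_cycle[6] = 38

[0] DMA t0→A (8c) ∥ CU idle ⇒ 8c, clock 8
[1] DMA t1→B (3c) ∥ CU A:t0 (2c) ⇒ 3c, clock 11
[2] DMA t2→A (2c) ∥ CU B:t1 (3c) ⇒ 3c, clock 14
[3] DMA t3→B (3c) ∥ CU A:t2 (8c) ⇒ 8c, clock 22
[4] DMA t4→A (3c) ∥ CU B:t3 (3c) ⇒ 3c, clock 25
[5] DMA t5→B (6c) ∥ CU A:t4 (7c) ⇒ 7c, clock 32
[6] DMA idle ∥ CU B:t5 (6c) ⇒ 6c, clock 38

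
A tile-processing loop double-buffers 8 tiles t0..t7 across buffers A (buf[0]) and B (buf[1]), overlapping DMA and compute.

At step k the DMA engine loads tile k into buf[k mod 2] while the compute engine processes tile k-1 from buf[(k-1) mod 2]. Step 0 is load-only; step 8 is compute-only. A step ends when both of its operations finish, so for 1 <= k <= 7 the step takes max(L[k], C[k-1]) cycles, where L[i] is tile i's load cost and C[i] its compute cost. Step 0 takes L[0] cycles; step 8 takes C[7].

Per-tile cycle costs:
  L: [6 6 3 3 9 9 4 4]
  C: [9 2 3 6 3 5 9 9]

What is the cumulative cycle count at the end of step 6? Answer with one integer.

step 0: L[0]=6 → dur=6, Σ=6 | A=load:t0 B=idle [load-only]
step 1: L[1]=6 C[0]=9 → dur=9, Σ=15 | A=compute:t0 B=load:t1 [compute-bound]
step 2: L[2]=3 C[1]=2 → dur=3, Σ=18 | A=load:t2 B=compute:t1 [load-bound]
step 3: L[3]=3 C[2]=3 → dur=3, Σ=21 | A=compute:t2 B=load:t3 [tied]
step 4: L[4]=9 C[3]=6 → dur=9, Σ=30 | A=load:t4 B=compute:t3 [load-bound]
step 5: L[5]=9 C[4]=3 → dur=9, Σ=39 | A=compute:t4 B=load:t5 [load-bound]
step 6: L[6]=4 C[5]=5 → dur=5, Σ=44 | A=load:t6 B=compute:t5 [compute-bound]
step 7: L[7]=4 C[6]=9 → dur=9, Σ=53 | A=compute:t6 B=load:t7 [compute-bound]
step 8: C[7]=9 → dur=9, Σ=62 | A=idle B=compute:t7 [compute-only]

end_cycle[6] = 44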